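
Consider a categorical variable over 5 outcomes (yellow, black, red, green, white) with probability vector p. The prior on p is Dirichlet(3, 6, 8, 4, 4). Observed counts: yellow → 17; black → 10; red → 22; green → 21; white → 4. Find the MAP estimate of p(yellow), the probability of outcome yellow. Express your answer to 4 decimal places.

MAP estimate of p(yellow) = 0.2021

The posterior is Dirichlet(αᵢ + nᵢ) = Dirichlet(20, 16, 30, 25, 8).
For a Dirichlet(a₁,…,a_K) with all aᵢ > 1, the mode has j-th component (aⱼ − 1)/(Σaᵢ − K).
Here Σaᵢ = 99 and K = 5, so p(yellow) = (20 − 1)/(99 − 5) = 19/94 ≈ 0.2021.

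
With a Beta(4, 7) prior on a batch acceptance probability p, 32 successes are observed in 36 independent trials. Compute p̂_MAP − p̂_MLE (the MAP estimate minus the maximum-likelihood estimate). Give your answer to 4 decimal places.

MAP − MLE = -0.1111

Posterior is Beta(36, 11); MAP = (36−1)/(47−2) = 35/45 ≈ 0.77778.
MLE ignores the prior: p̂_MLE = k/n = 32/36 ≈ 0.88889.
Difference = 35/45 − 32/36 = -1/9 ≈ -0.1111.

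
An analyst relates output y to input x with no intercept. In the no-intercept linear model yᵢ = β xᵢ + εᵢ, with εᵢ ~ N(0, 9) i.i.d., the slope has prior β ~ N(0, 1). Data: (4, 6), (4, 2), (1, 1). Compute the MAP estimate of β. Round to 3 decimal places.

log p(β | y) = −Σ(yᵢ − βxᵢ)²/(2·9) − β²/(2·1) + const.
Setting the derivative to zero: Σxᵢ(yᵢ − βxᵢ)/9 − β/1 = 0, so β = Σxᵢyᵢ / (Σxᵢ² + σ²/τ²).
Σxᵢyᵢ = 4·6 + 4·2 + 1·1 = 33; Σxᵢ² = 33; σ²/τ² = 9.
β̂_MAP = 33 / (33 + 9) = 33/42 ≈ 0.786.

β̂_MAP = 0.786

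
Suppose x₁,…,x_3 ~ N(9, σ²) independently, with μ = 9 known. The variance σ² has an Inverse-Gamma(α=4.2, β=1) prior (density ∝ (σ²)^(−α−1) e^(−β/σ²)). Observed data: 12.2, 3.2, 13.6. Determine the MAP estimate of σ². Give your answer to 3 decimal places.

σ̂²_MAP = 5.003

Sum of squared deviations about the known mean: SS = (12.2−9)² + (3.2−9)² + (13.6−9)² = 65.04.
The Normal likelihood contributes (σ²)^(−n/2) exp(−SS/(2σ²)), so the posterior is Inverse-Gamma(α + n/2, β + SS/2) = Inverse-Gamma(5.7, 33.52).
The mode of Inverse-Gamma(a, b) is b/(a+1) = 33.52/6.7 ≈ 5.003.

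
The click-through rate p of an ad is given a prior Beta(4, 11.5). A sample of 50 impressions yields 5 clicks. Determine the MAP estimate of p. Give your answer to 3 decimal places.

Prior: Beta(4, 11.5).
Data: 5 successes in 50 trials. The binomial likelihood contributes p^5(1−p)^45, so the posterior is Beta(4+5, 11.5+45) = Beta(9, 56.5).
For Beta(a, b) with a, b > 1 the mode is (a−1)/(a+b−2) = 8/63.5 ≈ 0.126.

p̂_MAP = 0.126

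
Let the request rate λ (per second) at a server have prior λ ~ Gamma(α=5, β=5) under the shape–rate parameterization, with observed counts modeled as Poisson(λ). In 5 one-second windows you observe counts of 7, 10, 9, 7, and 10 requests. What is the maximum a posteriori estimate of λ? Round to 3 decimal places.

λ̂_MAP = 4.700

Σxᵢ = 7+10+9+7+10 = 43, with n = 5.
Posterior ∝ λ^4e^(−5λ) · λ^43e^(−5λ) = λ^47e^(−10λ), i.e. Gamma(shape=48, rate=10).
The mode of a Gamma(a, b) with a ≥ 1 (shape–rate) is (a−1)/b = 47/10 ≈ 4.700.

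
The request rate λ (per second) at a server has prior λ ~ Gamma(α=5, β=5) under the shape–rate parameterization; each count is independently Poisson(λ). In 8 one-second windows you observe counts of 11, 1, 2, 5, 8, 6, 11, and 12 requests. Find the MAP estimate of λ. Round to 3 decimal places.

Σxᵢ = 11+1+2+5+8+6+11+12 = 56, with n = 8.
Posterior ∝ λ^4e^(−5λ) · λ^56e^(−8λ) = λ^60e^(−13λ), i.e. Gamma(shape=61, rate=13).
The mode of a Gamma(a, b) with a ≥ 1 (shape–rate) is (a−1)/b = 60/13 ≈ 4.615.

λ̂_MAP = 4.615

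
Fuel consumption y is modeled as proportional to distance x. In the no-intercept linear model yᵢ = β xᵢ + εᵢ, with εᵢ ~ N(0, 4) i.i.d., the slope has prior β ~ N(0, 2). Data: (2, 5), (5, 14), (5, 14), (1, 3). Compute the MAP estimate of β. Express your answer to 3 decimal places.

log p(β | y) = −Σ(yᵢ − βxᵢ)²/(2·4) − β²/(2·2) + const.
Setting the derivative to zero: Σxᵢ(yᵢ − βxᵢ)/4 − β/2 = 0, so β = Σxᵢyᵢ / (Σxᵢ² + σ²/τ²).
Σxᵢyᵢ = 2·5 + 5·14 + 5·14 + 1·3 = 153; Σxᵢ² = 55; σ²/τ² = 2.
β̂_MAP = 153 / (55 + 2) = 153/57 ≈ 2.684.

β̂_MAP = 2.684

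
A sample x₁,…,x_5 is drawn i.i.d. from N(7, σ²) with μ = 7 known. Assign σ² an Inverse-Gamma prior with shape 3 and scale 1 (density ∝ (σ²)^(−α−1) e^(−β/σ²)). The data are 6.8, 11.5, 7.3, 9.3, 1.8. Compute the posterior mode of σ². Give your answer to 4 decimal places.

σ̂²_MAP = 4.2085

Sum of squared deviations about the known mean: SS = (6.8−7)² + (11.5−7)² + (7.3−7)² + (9.3−7)² + (1.8−7)² = 52.71.
The Normal likelihood contributes (σ²)^(−n/2) exp(−SS/(2σ²)), so the posterior is Inverse-Gamma(α + n/2, β + SS/2) = Inverse-Gamma(5.5, 27.355).
The mode of Inverse-Gamma(a, b) is b/(a+1) = 27.355/6.5 ≈ 4.2085.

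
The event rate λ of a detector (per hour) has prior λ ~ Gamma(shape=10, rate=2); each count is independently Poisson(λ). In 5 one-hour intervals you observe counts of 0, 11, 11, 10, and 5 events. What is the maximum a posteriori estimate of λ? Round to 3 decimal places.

Σxᵢ = 0+11+11+10+5 = 37, with n = 5.
Posterior ∝ λ^9e^(−2λ) · λ^37e^(−5λ) = λ^46e^(−7λ), i.e. Gamma(shape=47, rate=7).
The mode of a Gamma(a, b) with a ≥ 1 (shape–rate) is (a−1)/b = 46/7 ≈ 6.571.

λ̂_MAP = 6.571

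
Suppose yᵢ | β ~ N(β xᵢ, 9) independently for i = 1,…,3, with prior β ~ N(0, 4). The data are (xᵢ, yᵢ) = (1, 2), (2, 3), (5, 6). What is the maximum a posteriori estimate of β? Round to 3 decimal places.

β̂_MAP = 1.178

log p(β | y) = −Σ(yᵢ − βxᵢ)²/(2·9) − β²/(2·4) + const.
Setting the derivative to zero: Σxᵢ(yᵢ − βxᵢ)/9 − β/4 = 0, so β = Σxᵢyᵢ / (Σxᵢ² + σ²/τ²).
Σxᵢyᵢ = 1·2 + 2·3 + 5·6 = 38; Σxᵢ² = 30; σ²/τ² = 2.25.
β̂_MAP = 38 / (30 + 2.25) = 38/32.25 ≈ 1.178.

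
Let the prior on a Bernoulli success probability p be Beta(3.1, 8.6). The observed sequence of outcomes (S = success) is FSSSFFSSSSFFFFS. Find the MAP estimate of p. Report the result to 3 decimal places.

Prior: Beta(3.1, 8.6).
Data: 8 successes in 15 trials (from the sequence). The binomial likelihood contributes p^8(1−p)^7, so the posterior is Beta(3.1+8, 8.6+7) = Beta(11.1, 15.6).
For Beta(a, b) with a, b > 1 the mode is (a−1)/(a+b−2) = 10.1/24.7 ≈ 0.409.

p̂_MAP = 0.409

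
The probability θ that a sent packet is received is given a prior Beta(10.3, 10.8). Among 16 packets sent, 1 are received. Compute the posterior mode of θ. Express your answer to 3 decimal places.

θ̂_MAP = 0.293

Prior: Beta(10.3, 10.8).
Data: 1 success in 16 trials. The binomial likelihood contributes θ(1−θ)^15, so the posterior is Beta(10.3+1, 10.8+15) = Beta(11.3, 25.8).
For Beta(a, b) with a, b > 1 the mode is (a−1)/(a+b−2) = 10.3/35.1 ≈ 0.293.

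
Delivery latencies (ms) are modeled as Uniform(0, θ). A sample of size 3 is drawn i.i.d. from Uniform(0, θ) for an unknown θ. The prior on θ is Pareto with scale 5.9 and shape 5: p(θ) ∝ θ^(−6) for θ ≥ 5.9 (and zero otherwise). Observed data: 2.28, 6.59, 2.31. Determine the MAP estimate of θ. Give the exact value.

θ̂_MAP = 6.59

The Uniform(0, θ) likelihood is θ^(−n) for θ ≥ max(xᵢ), zero otherwise. Here max(xᵢ) = 6.59.
Posterior ∝ θ^(−6) · θ^(−3) = θ^(−9) on θ ≥ max(5.9, 6.59) = 6.59.
This density is strictly decreasing in θ, so the posterior mode lies at the lower boundary of the support.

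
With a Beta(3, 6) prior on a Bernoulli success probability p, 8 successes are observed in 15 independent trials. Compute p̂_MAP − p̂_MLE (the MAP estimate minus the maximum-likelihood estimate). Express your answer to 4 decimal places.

MAP − MLE = -0.0788

Posterior is Beta(11, 13); MAP = (11−1)/(24−2) = 10/22 ≈ 0.45455.
MLE ignores the prior: p̂_MLE = k/n = 8/15 ≈ 0.53333.
Difference = 10/22 − 8/15 = -13/165 ≈ -0.0788.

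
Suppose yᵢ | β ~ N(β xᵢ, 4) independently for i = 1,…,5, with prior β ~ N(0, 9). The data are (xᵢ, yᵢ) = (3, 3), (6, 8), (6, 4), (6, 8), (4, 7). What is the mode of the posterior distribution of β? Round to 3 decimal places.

log p(β | y) = −Σ(yᵢ − βxᵢ)²/(2·4) − β²/(2·9) + const.
Setting the derivative to zero: Σxᵢ(yᵢ − βxᵢ)/4 − β/9 = 0, so β = Σxᵢyᵢ / (Σxᵢ² + σ²/τ²).
Σxᵢyᵢ = 3·3 + 6·8 + 6·4 + 6·8 + 4·7 = 157; Σxᵢ² = 133; σ²/τ² = 4/9.
β̂_MAP = 157 / (133 + 4/9) = 157/(1201/9) = 1413/1201 ≈ 1.177.

β̂_MAP = 1.177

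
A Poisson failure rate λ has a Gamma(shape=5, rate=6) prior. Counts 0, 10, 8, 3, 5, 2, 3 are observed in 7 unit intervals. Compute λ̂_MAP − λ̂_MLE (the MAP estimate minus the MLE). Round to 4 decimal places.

MAP − MLE = -1.7363

Σxᵢ = 31. Posterior is Gamma(36, 13); MAP = (36−1)/13 = 35/13 ≈ 2.69231.
MLE = x̄ = 31/7 ≈ 4.42857.
Difference = 35/13 − 31/7 = -158/91 ≈ -1.7363.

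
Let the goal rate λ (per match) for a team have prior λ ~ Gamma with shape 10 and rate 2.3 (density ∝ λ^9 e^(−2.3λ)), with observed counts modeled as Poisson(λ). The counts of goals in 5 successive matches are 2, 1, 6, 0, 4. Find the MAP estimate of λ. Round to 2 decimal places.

λ̂_MAP = 3.01

Σxᵢ = 2+1+6+0+4 = 13, with n = 5.
Posterior ∝ λ^9e^(−2.3λ) · λ^13e^(−5λ) = λ^22e^(−7.3λ), i.e. Gamma(shape=23, rate=7.3).
The mode of a Gamma(a, b) with a ≥ 1 (shape–rate) is (a−1)/b = 22/7.3 ≈ 3.01.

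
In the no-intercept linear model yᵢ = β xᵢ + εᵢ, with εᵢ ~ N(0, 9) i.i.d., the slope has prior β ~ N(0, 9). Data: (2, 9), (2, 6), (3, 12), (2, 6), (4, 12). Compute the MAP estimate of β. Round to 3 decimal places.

β̂_MAP = 3.316

log p(β | y) = −Σ(yᵢ − βxᵢ)²/(2·9) − β²/(2·9) + const.
Setting the derivative to zero: Σxᵢ(yᵢ − βxᵢ)/9 − β/9 = 0, so β = Σxᵢyᵢ / (Σxᵢ² + σ²/τ²).
Σxᵢyᵢ = 2·9 + 2·6 + 3·12 + 2·6 + 4·12 = 126; Σxᵢ² = 37; σ²/τ² = 1.
β̂_MAP = 126 / (37 + 1) = 126/38 ≈ 3.316.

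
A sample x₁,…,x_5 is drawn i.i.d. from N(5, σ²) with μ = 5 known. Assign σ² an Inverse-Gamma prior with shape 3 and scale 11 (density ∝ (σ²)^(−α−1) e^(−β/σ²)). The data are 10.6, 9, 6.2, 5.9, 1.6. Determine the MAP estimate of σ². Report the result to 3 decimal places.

σ̂²_MAP = 6.398

Sum of squared deviations about the known mean: SS = (10.6−5)² + (9−5)² + (6.2−5)² + (5.9−5)² + (1.6−5)² = 61.17.
The Normal likelihood contributes (σ²)^(−n/2) exp(−SS/(2σ²)), so the posterior is Inverse-Gamma(α + n/2, β + SS/2) = Inverse-Gamma(5.5, 41.585).
The mode of Inverse-Gamma(a, b) is b/(a+1) = 41.585/6.5 ≈ 6.398.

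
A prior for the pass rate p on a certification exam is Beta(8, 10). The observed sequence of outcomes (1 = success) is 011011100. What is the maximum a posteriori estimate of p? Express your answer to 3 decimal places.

Prior: Beta(8, 10).
Data: 5 successes in 9 trials (from the sequence). The binomial likelihood contributes p^5(1−p)^4, so the posterior is Beta(8+5, 10+4) = Beta(13, 14).
For Beta(a, b) with a, b > 1 the mode is (a−1)/(a+b−2) = 12/25 ≈ 0.480.

p̂_MAP = 0.480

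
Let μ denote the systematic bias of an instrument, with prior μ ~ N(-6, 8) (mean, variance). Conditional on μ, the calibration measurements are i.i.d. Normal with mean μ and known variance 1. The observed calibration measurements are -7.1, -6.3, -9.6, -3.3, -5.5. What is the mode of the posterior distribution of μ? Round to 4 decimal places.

μ̂_MAP = -6.3512

n = 5; x̄ = ((-7.1) + (-6.3) + (-9.6) + (-3.3) + (-5.5))/5 = -31.8/5 = -6.36.
For a Normal prior and Normal likelihood with known variance, the posterior is Normal; its mode equals its mean, the precision-weighted average.
Prior precision 1/σ₀² = 1/8 = 0.125; data precision n/σ² = 5/1 = 5.
μ̂ = (0.125·(-6) + 5·(-6.36)) / (0.125 + 5) = (-32.55)/5.125 = -1302/205 ≈ -6.3512.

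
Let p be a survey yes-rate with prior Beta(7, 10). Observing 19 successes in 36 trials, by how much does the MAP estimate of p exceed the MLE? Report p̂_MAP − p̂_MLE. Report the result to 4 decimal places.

Posterior is Beta(26, 27); MAP = (26−1)/(53−2) = 25/51 ≈ 0.49020.
MLE ignores the prior: p̂_MLE = k/n = 19/36 ≈ 0.52778.
Difference = 25/51 − 19/36 = -23/612 ≈ -0.0376.

MAP − MLE = -0.0376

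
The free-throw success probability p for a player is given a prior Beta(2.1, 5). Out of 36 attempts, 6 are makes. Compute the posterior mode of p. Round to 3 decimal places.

Prior: Beta(2.1, 5).
Data: 6 successes in 36 trials. The binomial likelihood contributes p^6(1−p)^30, so the posterior is Beta(2.1+6, 5+30) = Beta(8.1, 35).
For Beta(a, b) with a, b > 1 the mode is (a−1)/(a+b−2) = 7.1/41.1 ≈ 0.173.

p̂_MAP = 0.173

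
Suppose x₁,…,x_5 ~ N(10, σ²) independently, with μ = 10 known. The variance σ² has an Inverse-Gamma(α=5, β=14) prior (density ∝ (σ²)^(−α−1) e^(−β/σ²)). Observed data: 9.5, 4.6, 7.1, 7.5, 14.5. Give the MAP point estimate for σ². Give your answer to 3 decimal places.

σ̂²_MAP = 5.431

Sum of squared deviations about the known mean: SS = (9.5−10)² + (4.6−10)² + (7.1−10)² + (7.5−10)² + (14.5−10)² = 64.32.
The Normal likelihood contributes (σ²)^(−n/2) exp(−SS/(2σ²)), so the posterior is Inverse-Gamma(α + n/2, β + SS/2) = Inverse-Gamma(7.5, 46.16).
The mode of Inverse-Gamma(a, b) is b/(a+1) = 46.16/8.5 ≈ 5.431.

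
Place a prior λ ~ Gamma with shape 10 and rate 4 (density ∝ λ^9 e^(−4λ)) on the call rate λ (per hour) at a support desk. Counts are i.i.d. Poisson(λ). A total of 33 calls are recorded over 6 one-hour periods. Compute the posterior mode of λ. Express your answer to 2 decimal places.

λ̂_MAP = 4.20

Σxᵢ = 33, n = 6.
Posterior ∝ λ^9e^(−4λ) · λ^33e^(−6λ) = λ^42e^(−10λ), i.e. Gamma(shape=43, rate=10).
The mode of a Gamma(a, b) with a ≥ 1 (shape–rate) is (a−1)/b = 42/10 ≈ 4.20.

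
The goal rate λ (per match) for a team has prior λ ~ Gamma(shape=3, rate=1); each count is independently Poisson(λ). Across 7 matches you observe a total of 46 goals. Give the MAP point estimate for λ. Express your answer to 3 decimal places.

Σxᵢ = 46, n = 7.
Posterior ∝ λ^2e^(−1λ) · λ^46e^(−7λ) = λ^48e^(−8λ), i.e. Gamma(shape=49, rate=8).
The mode of a Gamma(a, b) with a ≥ 1 (shape–rate) is (a−1)/b = 48/8 ≈ 6.000.

λ̂_MAP = 6.000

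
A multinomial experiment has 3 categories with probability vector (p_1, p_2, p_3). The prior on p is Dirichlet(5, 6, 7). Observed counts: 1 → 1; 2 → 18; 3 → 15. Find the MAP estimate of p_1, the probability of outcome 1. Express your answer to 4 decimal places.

MAP estimate: 0.1020

The posterior is Dirichlet(αᵢ + nᵢ) = Dirichlet(6, 24, 22).
For a Dirichlet(a₁,…,a_K) with all aᵢ > 1, the mode has j-th component (aⱼ − 1)/(Σaᵢ − K).
Here Σaᵢ = 52 and K = 3, so p_1 = (6 − 1)/(52 − 3) = 5/49 ≈ 0.1020.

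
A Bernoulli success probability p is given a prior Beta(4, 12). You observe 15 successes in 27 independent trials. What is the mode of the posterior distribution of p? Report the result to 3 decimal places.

p̂_MAP = 0.439

Prior: Beta(4, 12).
Data: 15 successes in 27 trials. The binomial likelihood contributes p^15(1−p)^12, so the posterior is Beta(4+15, 12+12) = Beta(19, 24).
For Beta(a, b) with a, b > 1 the mode is (a−1)/(a+b−2) = 18/41 ≈ 0.439.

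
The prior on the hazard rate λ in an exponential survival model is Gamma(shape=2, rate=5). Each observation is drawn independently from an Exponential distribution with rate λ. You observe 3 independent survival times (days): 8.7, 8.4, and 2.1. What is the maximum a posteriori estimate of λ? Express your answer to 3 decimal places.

The Exponential(rate=λ) likelihood is ∝ λ^n e^(−λΣtᵢ). Here n = 3 and Σtᵢ = 8.7 + 8.4 + 2.1 = 19.2.
Posterior ∝ λe^(−5λ) · λ^3e^(−19.2λ) = λ^4e^(−24.2λ), i.e. Gamma(5, 24.2).
Mode = (a−1)/b = 4/24.2 ≈ 0.165.

λ̂_MAP = 0.165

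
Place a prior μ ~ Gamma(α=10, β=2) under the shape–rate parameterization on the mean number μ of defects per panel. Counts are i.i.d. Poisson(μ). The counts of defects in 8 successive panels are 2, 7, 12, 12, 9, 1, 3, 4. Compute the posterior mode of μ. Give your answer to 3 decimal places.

Σxᵢ = 2+7+12+12+9+1+3+4 = 50, with n = 8.
Posterior ∝ μ^9e^(−2μ) · μ^50e^(−8μ) = μ^59e^(−10μ), i.e. Gamma(shape=60, rate=10).
The mode of a Gamma(a, b) with a ≥ 1 (shape–rate) is (a−1)/b = 59/10 ≈ 5.900.

μ̂_MAP = 5.900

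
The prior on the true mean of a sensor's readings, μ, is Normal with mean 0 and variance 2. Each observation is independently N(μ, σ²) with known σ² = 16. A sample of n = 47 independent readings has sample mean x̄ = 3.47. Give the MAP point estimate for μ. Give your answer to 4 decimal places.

n = 47, x̄ = 3.47.
For a Normal prior and Normal likelihood with known variance, the posterior is Normal; its mode equals its mean, the precision-weighted average.
Prior precision 1/σ₀² = 1/2 = 0.5; data precision n/σ² = 47/16 = 2.9375.
μ̂ = (0.5·0 + 2.9375·3.47) / (0.5 + 2.9375) = 10.193125/3.4375 = 16309/5500 ≈ 2.9653.

μ̂_MAP = 2.9653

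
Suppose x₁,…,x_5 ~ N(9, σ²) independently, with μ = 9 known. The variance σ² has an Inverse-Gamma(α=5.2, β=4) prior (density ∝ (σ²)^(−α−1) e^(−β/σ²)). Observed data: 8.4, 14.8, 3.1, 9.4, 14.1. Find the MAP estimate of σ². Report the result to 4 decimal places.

σ̂²_MAP = 5.9184

Sum of squared deviations about the known mean: SS = (8.4−9)² + (14.8−9)² + (3.1−9)² + (9.4−9)² + (14.1−9)² = 94.98.
The Normal likelihood contributes (σ²)^(−n/2) exp(−SS/(2σ²)), so the posterior is Inverse-Gamma(α + n/2, β + SS/2) = Inverse-Gamma(7.7, 51.49).
The mode of Inverse-Gamma(a, b) is b/(a+1) = 51.49/8.7 ≈ 5.9184.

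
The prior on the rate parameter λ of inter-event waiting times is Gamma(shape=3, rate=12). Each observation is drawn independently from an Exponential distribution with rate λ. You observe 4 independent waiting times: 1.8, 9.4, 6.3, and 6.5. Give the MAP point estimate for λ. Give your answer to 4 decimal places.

The Exponential(rate=λ) likelihood is ∝ λ^n e^(−λΣtᵢ). Here n = 4 and Σtᵢ = 1.8 + 9.4 + 6.3 + 6.5 = 24.
Posterior ∝ λ^2e^(−12λ) · λ^4e^(−24λ) = λ^6e^(−36λ), i.e. Gamma(7, 36).
Mode = (a−1)/b = 6/36 ≈ 0.1667.

λ̂_MAP = 0.1667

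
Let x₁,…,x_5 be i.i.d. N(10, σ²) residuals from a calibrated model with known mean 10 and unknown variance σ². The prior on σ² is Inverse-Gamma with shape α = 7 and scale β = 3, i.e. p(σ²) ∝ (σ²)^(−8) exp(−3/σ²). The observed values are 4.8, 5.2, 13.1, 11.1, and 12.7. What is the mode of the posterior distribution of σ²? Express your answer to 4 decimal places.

σ̂²_MAP = 3.5329

Sum of squared deviations about the known mean: SS = (4.8−10)² + (5.2−10)² + (13.1−10)² + (11.1−10)² + (12.7−10)² = 68.19.
The Normal likelihood contributes (σ²)^(−n/2) exp(−SS/(2σ²)), so the posterior is Inverse-Gamma(α + n/2, β + SS/2) = Inverse-Gamma(9.5, 37.095).
The mode of Inverse-Gamma(a, b) is b/(a+1) = 37.095/10.5 ≈ 3.5329.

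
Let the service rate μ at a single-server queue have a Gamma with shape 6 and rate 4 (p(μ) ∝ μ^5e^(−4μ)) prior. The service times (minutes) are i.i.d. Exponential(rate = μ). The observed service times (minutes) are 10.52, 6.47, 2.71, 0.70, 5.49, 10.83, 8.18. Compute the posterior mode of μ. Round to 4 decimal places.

The Exponential(rate=μ) likelihood is ∝ μ^n e^(−μΣtᵢ). Here n = 7 and Σtᵢ = 10.52 + 6.47 + 2.71 + 0.70 + 5.49 + 10.83 + 8.18 = 44.90.
Posterior ∝ μ^5e^(−4μ) · μ^7e^(−44.90μ) = μ^12e^(−48.90μ), i.e. Gamma(13, 48.90).
Mode = (a−1)/b = 12/48.90 ≈ 0.2454.

μ̂_MAP = 0.2454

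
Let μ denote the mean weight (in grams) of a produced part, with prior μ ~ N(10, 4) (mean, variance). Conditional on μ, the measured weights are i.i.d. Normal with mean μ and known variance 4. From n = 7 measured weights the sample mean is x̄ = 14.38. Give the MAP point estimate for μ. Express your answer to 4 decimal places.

n = 7, x̄ = 14.38.
For a Normal prior and Normal likelihood with known variance, the posterior is Normal; its mode equals its mean, the precision-weighted average.
Prior precision 1/σ₀² = 1/4 = 0.25; data precision n/σ² = 7/4 = 1.75.
μ̂ = (0.25·10 + 1.75·14.38) / (0.25 + 1.75) = 27.665/2 = 13.8325.

μ̂_MAP = 13.8325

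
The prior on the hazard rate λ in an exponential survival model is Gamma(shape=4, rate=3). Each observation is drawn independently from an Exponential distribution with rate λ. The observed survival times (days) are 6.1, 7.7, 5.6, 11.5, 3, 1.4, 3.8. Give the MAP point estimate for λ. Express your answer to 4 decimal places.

The Exponential(rate=λ) likelihood is ∝ λ^n e^(−λΣtᵢ). Here n = 7 and Σtᵢ = 6.1 + 7.7 + 5.6 + 11.5 + 3 + 1.4 + 3.8 = 39.1.
Posterior ∝ λ^3e^(−3λ) · λ^7e^(−39.1λ) = λ^10e^(−42.1λ), i.e. Gamma(11, 42.1).
Mode = (a−1)/b = 10/42.1 ≈ 0.2375.

λ̂_MAP = 0.2375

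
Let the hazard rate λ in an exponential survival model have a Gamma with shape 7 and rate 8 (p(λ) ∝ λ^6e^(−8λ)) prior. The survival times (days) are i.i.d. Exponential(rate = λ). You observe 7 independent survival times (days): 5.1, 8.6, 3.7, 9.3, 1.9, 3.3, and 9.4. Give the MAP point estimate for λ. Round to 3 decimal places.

λ̂_MAP = 0.264

The Exponential(rate=λ) likelihood is ∝ λ^n e^(−λΣtᵢ). Here n = 7 and Σtᵢ = 5.1 + 8.6 + 3.7 + 9.3 + 1.9 + 3.3 + 9.4 = 41.3.
Posterior ∝ λ^6e^(−8λ) · λ^7e^(−41.3λ) = λ^13e^(−49.3λ), i.e. Gamma(14, 49.3).
Mode = (a−1)/b = 13/49.3 ≈ 0.264.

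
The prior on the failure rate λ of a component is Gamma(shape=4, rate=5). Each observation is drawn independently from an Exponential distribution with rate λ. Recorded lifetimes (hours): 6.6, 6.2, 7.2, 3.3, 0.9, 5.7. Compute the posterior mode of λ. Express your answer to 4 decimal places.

λ̂_MAP = 0.2579

The Exponential(rate=λ) likelihood is ∝ λ^n e^(−λΣtᵢ). Here n = 6 and Σtᵢ = 6.6 + 6.2 + 7.2 + 3.3 + 0.9 + 5.7 = 29.9.
Posterior ∝ λ^3e^(−5λ) · λ^6e^(−29.9λ) = λ^9e^(−34.9λ), i.e. Gamma(10, 34.9).
Mode = (a−1)/b = 9/34.9 ≈ 0.2579.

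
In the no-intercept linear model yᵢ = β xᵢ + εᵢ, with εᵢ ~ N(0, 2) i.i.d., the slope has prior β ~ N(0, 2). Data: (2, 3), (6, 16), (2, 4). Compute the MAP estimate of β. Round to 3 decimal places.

log p(β | y) = −Σ(yᵢ − βxᵢ)²/(2·2) − β²/(2·2) + const.
Setting the derivative to zero: Σxᵢ(yᵢ − βxᵢ)/2 − β/2 = 0, so β = Σxᵢyᵢ / (Σxᵢ² + σ²/τ²).
Σxᵢyᵢ = 2·3 + 6·16 + 2·4 = 110; Σxᵢ² = 44; σ²/τ² = 1.
β̂_MAP = 110 / (44 + 1) = 110/45 ≈ 2.444.

β̂_MAP = 2.444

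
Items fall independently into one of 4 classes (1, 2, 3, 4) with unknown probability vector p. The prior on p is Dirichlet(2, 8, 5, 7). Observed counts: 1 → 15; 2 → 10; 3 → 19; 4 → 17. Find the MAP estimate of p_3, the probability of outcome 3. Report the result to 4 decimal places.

The posterior is Dirichlet(αᵢ + nᵢ) = Dirichlet(17, 18, 24, 24).
For a Dirichlet(a₁,…,a_K) with all aᵢ > 1, the mode has j-th component (aⱼ − 1)/(Σaᵢ − K).
Here Σaᵢ = 83 and K = 4, so p_3 = (24 − 1)/(83 − 4) = 23/79 ≈ 0.2911.

MAP estimate: 0.2911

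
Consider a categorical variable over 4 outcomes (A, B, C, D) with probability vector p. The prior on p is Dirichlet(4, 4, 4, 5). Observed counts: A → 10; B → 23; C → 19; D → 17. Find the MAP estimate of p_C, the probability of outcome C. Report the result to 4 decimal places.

The posterior is Dirichlet(αᵢ + nᵢ) = Dirichlet(14, 27, 23, 22).
For a Dirichlet(a₁,…,a_K) with all aᵢ > 1, the mode has j-th component (aⱼ − 1)/(Σaᵢ − K).
Here Σaᵢ = 86 and K = 4, so p_C = (23 − 1)/(86 − 4) = 22/82 ≈ 0.2683.

MAP estimate of p_C = 0.2683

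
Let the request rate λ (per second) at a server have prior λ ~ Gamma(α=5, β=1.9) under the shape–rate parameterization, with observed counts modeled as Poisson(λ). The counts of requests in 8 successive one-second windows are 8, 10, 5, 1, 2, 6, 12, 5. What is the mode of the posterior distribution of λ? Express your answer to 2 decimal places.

Σxᵢ = 8+10+5+1+2+6+12+5 = 49, with n = 8.
Posterior ∝ λ^4e^(−1.9λ) · λ^49e^(−8λ) = λ^53e^(−9.9λ), i.e. Gamma(shape=54, rate=9.9).
The mode of a Gamma(a, b) with a ≥ 1 (shape–rate) is (a−1)/b = 53/9.9 ≈ 5.35.

λ̂_MAP = 5.35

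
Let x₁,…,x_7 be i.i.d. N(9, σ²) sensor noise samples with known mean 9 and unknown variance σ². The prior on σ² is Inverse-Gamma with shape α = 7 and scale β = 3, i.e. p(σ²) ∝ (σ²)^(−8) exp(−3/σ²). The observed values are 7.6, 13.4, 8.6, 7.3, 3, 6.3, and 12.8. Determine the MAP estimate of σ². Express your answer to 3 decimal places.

σ̂²_MAP = 3.830

Sum of squared deviations about the known mean: SS = (7.6−9)² + (13.4−9)² + (8.6−9)² + (7.3−9)² + (3−9)² + (6.3−9)² + (12.8−9)² = 82.1.
The Normal likelihood contributes (σ²)^(−n/2) exp(−SS/(2σ²)), so the posterior is Inverse-Gamma(α + n/2, β + SS/2) = Inverse-Gamma(10.5, 44.05).
The mode of Inverse-Gamma(a, b) is b/(a+1) = 44.05/11.5 ≈ 3.830.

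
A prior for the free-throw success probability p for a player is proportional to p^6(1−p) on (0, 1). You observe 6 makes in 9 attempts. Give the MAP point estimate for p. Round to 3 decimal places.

The prior density ∝ p^6(1−p)^1 is the kernel of Beta(7, 2).
Data: 6 successes in 9 trials. The binomial likelihood contributes p^6(1−p)^3, so the posterior is Beta(7+6, 2+3) = Beta(13, 5).
For Beta(a, b) with a, b > 1 the mode is (a−1)/(a+b−2) = 12/16 ≈ 0.750.

p̂_MAP = 0.750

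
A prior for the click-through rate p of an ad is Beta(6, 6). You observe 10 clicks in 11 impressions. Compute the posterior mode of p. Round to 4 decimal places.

Prior: Beta(6, 6).
Data: 10 successes in 11 trials. The binomial likelihood contributes p^10(1−p)^1, so the posterior is Beta(6+10, 6+1) = Beta(16, 7).
For Beta(a, b) with a, b > 1 the mode is (a−1)/(a+b−2) = 15/21 ≈ 0.7143.

p̂_MAP = 0.7143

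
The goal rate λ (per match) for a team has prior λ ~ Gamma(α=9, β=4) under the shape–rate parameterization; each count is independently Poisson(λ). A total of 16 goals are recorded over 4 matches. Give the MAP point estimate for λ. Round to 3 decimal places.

Σxᵢ = 16, n = 4.
Posterior ∝ λ^8e^(−4λ) · λ^16e^(−4λ) = λ^24e^(−8λ), i.e. Gamma(shape=25, rate=8).
The mode of a Gamma(a, b) with a ≥ 1 (shape–rate) is (a−1)/b = 24/8 ≈ 3.000.

λ̂_MAP = 3.000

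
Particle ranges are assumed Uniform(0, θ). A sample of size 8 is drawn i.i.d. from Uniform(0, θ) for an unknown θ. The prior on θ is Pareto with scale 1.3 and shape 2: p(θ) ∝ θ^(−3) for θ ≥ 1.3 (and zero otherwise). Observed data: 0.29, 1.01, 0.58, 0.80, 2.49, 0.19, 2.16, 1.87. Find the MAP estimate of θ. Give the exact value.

The Uniform(0, θ) likelihood is θ^(−n) for θ ≥ max(xᵢ), zero otherwise. Here max(xᵢ) = 2.49.
Posterior ∝ θ^(−3) · θ^(−8) = θ^(−11) on θ ≥ max(1.3, 2.49) = 2.49.
This density is strictly decreasing in θ, so the posterior mode lies at the lower boundary of the support.

θ̂_MAP = 2.49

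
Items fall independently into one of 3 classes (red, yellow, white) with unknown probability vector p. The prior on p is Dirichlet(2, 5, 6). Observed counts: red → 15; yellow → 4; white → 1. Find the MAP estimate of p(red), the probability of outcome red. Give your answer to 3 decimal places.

MAP estimate of p(red) = 0.533

The posterior is Dirichlet(αᵢ + nᵢ) = Dirichlet(17, 9, 7).
For a Dirichlet(a₁,…,a_K) with all aᵢ > 1, the mode has j-th component (aⱼ − 1)/(Σaᵢ − K).
Here Σaᵢ = 33 and K = 3, so p(red) = (17 − 1)/(33 − 3) = 16/30 ≈ 0.533.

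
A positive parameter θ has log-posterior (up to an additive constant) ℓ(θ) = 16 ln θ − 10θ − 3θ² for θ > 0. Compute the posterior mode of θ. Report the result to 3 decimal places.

ℓ'(θ) = 16/θ − 10 − 6θ. Setting this to zero and multiplying by θ: 6θ² + 10θ − 16 = 0.
θ = (−10 + √(10² + 4·6·16)) / (2·6) = (−10 + √484) / 12 = (−10 + 22)/12 = 1.
ℓ''(θ) = −16/θ² − 6 < 0, confirming a maximum.

θ̂_MAP = 1.000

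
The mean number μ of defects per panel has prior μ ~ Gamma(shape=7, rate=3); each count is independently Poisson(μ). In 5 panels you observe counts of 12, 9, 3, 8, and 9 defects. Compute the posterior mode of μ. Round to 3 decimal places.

Σxᵢ = 12+9+3+8+9 = 41, with n = 5.
Posterior ∝ μ^6e^(−3μ) · μ^41e^(−5μ) = μ^47e^(−8μ), i.e. Gamma(shape=48, rate=8).
The mode of a Gamma(a, b) with a ≥ 1 (shape–rate) is (a−1)/b = 47/8 ≈ 5.875.

μ̂_MAP = 5.875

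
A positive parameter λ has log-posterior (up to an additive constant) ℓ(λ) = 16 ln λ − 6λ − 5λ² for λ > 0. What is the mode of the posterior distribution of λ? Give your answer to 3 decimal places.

λ̂_MAP = 1.000

ℓ'(λ) = 16/λ − 6 − 10λ. Setting this to zero and multiplying by λ: 10λ² + 6λ − 16 = 0.
λ = (−6 + √(6² + 4·10·16)) / (2·10) = (−6 + √676) / 20 = (−6 + 26)/20 = 1.
ℓ''(λ) = −16/λ² − 10 < 0, confirming a maximum.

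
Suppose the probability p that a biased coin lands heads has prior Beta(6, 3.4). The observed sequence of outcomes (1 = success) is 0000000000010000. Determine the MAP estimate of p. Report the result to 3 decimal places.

Prior: Beta(6, 3.4).
Data: 1 success in 16 trials (from the sequence). The binomial likelihood contributes p(1−p)^15, so the posterior is Beta(6+1, 3.4+15) = Beta(7, 18.4).
For Beta(a, b) with a, b > 1 the mode is (a−1)/(a+b−2) = 6/23.4 ≈ 0.256.

p̂_MAP = 0.256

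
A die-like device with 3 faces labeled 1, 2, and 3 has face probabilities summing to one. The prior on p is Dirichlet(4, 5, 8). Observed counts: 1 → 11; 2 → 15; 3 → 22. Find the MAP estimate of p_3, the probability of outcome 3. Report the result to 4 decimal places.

MAP estimate: 0.4677

The posterior is Dirichlet(αᵢ + nᵢ) = Dirichlet(15, 20, 30).
For a Dirichlet(a₁,…,a_K) with all aᵢ > 1, the mode has j-th component (aⱼ − 1)/(Σaᵢ − K).
Here Σaᵢ = 65 and K = 3, so p_3 = (30 − 1)/(65 − 3) = 29/62 ≈ 0.4677.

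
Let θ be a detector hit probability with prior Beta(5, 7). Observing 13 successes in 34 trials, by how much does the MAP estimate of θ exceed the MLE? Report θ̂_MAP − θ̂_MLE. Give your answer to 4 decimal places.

Posterior is Beta(18, 28); MAP = (18−1)/(46−2) = 17/44 ≈ 0.38636.
MLE ignores the prior: θ̂_MLE = k/n = 13/34 ≈ 0.38235.
Difference = 17/44 − 13/34 = 3/748 ≈ 0.0040.

MAP − MLE = 0.0040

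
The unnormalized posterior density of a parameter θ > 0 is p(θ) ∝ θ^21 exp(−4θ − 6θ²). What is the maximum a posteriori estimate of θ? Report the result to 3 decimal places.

θ̂_MAP = 1.167

ℓ'(θ) = 21/θ − 4 − 12θ. Setting this to zero and multiplying by θ: 12θ² + 4θ − 21 = 0.
θ = (−4 + √(4² + 4·12·21)) / (2·12) = (−4 + √1024) / 24 = (−4 + 32)/24 = 7/6.
ℓ''(θ) = −21/θ² − 12 < 0, confirming a maximum.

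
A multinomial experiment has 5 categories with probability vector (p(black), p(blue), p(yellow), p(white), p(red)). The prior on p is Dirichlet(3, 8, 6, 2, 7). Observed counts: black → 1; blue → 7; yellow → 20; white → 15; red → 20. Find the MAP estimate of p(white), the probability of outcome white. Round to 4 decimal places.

MAP estimate of p(white) = 0.1905

The posterior is Dirichlet(αᵢ + nᵢ) = Dirichlet(4, 15, 26, 17, 27).
For a Dirichlet(a₁,…,a_K) with all aᵢ > 1, the mode has j-th component (aⱼ − 1)/(Σaᵢ − K).
Here Σaᵢ = 89 and K = 5, so p(white) = (17 − 1)/(89 − 5) = 16/84 ≈ 0.1905.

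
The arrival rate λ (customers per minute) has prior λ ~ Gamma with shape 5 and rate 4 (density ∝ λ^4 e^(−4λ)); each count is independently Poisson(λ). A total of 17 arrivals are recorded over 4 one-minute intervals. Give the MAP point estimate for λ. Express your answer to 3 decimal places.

λ̂_MAP = 2.625

Σxᵢ = 17, n = 4.
Posterior ∝ λ^4e^(−4λ) · λ^17e^(−4λ) = λ^21e^(−8λ), i.e. Gamma(shape=22, rate=8).
The mode of a Gamma(a, b) with a ≥ 1 (shape–rate) is (a−1)/b = 21/8 ≈ 2.625.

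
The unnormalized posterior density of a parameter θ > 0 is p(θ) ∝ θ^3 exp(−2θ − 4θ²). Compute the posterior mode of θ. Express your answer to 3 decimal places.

ℓ'(θ) = 3/θ − 2 − 8θ. Setting this to zero and multiplying by θ: 8θ² + 2θ − 3 = 0.
θ = (−2 + √(2² + 4·8·3)) / (2·8) = (−2 + √100) / 16 = (−2 + 10)/16 = 1/2.
ℓ''(θ) = −3/θ² − 8 < 0, confirming a maximum.

θ̂_MAP = 0.500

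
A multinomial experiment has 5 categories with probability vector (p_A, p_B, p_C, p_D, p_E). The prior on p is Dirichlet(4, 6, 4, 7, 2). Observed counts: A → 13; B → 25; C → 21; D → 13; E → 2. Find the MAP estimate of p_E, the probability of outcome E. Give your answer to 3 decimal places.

The posterior is Dirichlet(αᵢ + nᵢ) = Dirichlet(17, 31, 25, 20, 4).
For a Dirichlet(a₁,…,a_K) with all aᵢ > 1, the mode has j-th component (aⱼ − 1)/(Σaᵢ − K).
Here Σaᵢ = 97 and K = 5, so p_E = (4 − 1)/(97 − 5) = 3/92 ≈ 0.033.

MAP estimate of p_E = 0.033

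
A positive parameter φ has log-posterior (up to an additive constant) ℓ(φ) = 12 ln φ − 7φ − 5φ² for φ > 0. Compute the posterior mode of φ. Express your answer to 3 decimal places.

ℓ'(φ) = 12/φ − 7 − 10φ. Setting this to zero and multiplying by φ: 10φ² + 7φ − 12 = 0.
φ = (−7 + √(7² + 4·10·12)) / (2·10) = (−7 + √529) / 20 = (−7 + 23)/20 = 4/5.
ℓ''(φ) = −12/φ² − 10 < 0, confirming a maximum.

φ̂_MAP = 0.800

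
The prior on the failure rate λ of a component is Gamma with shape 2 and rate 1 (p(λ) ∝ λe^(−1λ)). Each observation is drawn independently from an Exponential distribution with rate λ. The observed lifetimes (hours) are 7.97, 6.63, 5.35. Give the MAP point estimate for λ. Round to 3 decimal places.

The Exponential(rate=λ) likelihood is ∝ λ^n e^(−λΣtᵢ). Here n = 3 and Σtᵢ = 7.97 + 6.63 + 5.35 = 19.95.
Posterior ∝ λe^(−1λ) · λ^3e^(−19.95λ) = λ^4e^(−20.95λ), i.e. Gamma(5, 20.95).
Mode = (a−1)/b = 4/20.95 ≈ 0.191.

λ̂_MAP = 0.191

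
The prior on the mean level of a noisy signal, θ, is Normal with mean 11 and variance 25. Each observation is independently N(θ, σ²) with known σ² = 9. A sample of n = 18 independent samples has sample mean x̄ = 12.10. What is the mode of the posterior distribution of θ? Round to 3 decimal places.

n = 18, x̄ = 12.10.
For a Normal prior and Normal likelihood with known variance, the posterior is Normal; its mode equals its mean, the precision-weighted average.
Prior precision 1/σ₀² = 1/25 = 0.04; data precision n/σ² = 18/9 = 2.
θ̂ = (0.04·11 + 2·12.1) / (0.04 + 2) = 24.64/2.04 = 616/51 ≈ 12.078.

θ̂_MAP = 12.078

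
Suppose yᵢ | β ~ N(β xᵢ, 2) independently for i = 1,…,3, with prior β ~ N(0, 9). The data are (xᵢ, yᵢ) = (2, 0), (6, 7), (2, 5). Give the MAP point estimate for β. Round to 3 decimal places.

log p(β | y) = −Σ(yᵢ − βxᵢ)²/(2·2) − β²/(2·9) + const.
Setting the derivative to zero: Σxᵢ(yᵢ − βxᵢ)/2 − β/9 = 0, so β = Σxᵢyᵢ / (Σxᵢ² + σ²/τ²).
Σxᵢyᵢ = 2·0 + 6·7 + 2·5 = 52; Σxᵢ² = 44; σ²/τ² = 2/9.
β̂_MAP = 52 / (44 + 2/9) = 52/(398/9) = 234/199 ≈ 1.176.

β̂_MAP = 1.176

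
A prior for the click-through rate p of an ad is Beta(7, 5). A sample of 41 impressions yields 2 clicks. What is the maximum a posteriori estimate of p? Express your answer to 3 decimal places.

p̂_MAP = 0.157

Prior: Beta(7, 5).
Data: 2 successes in 41 trials. The binomial likelihood contributes p^2(1−p)^39, so the posterior is Beta(7+2, 5+39) = Beta(9, 44).
For Beta(a, b) with a, b > 1 the mode is (a−1)/(a+b−2) = 8/51 ≈ 0.157.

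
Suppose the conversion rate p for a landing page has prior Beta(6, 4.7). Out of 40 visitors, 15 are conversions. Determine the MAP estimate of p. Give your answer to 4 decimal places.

Prior: Beta(6, 4.7).
Data: 15 successes in 40 trials. The binomial likelihood contributes p^15(1−p)^25, so the posterior is Beta(6+15, 4.7+25) = Beta(21, 29.7).
For Beta(a, b) with a, b > 1 the mode is (a−1)/(a+b−2) = 20/48.7 ≈ 0.4107.

p̂_MAP = 0.4107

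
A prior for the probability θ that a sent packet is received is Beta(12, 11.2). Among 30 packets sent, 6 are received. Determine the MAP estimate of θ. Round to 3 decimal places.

Prior: Beta(12, 11.2).
Data: 6 successes in 30 trials. The binomial likelihood contributes θ^6(1−θ)^24, so the posterior is Beta(12+6, 11.2+24) = Beta(18, 35.2).
For Beta(a, b) with a, b > 1 the mode is (a−1)/(a+b−2) = 17/51.2 ≈ 0.332.

θ̂_MAP = 0.332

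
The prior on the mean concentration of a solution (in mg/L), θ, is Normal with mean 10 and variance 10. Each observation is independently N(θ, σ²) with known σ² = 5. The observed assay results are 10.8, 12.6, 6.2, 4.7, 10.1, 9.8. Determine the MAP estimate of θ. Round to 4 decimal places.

θ̂_MAP = 9.1077

n = 6; x̄ = (10.8 + 12.6 + 6.2 + 4.7 + 10.1 + 9.8)/6 = 54.2/6 = 271/30 ≈ 9.0333.
For a Normal prior and Normal likelihood with known variance, the posterior is Normal; its mode equals its mean, the precision-weighted average.
Prior precision 1/σ₀² = 1/10 = 0.1; data precision n/σ² = 6/5 = 1.2.
θ̂ = (0.1·10 + 1.2·(271/30)) / (0.1 + 1.2) = 11.84/1.3 = 592/65 ≈ 9.1077.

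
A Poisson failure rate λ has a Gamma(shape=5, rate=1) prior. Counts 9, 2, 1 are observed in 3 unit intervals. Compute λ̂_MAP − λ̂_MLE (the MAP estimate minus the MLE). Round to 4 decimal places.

MAP − MLE = 0.0000

Σxᵢ = 12. Posterior is Gamma(17, 4); MAP = (17−1)/4 = 16/4 ≈ 4.00000.
MLE = x̄ = 12/3 ≈ 4.00000.
Difference = 16/4 − 12/3 = 0 ≈ 0.0000.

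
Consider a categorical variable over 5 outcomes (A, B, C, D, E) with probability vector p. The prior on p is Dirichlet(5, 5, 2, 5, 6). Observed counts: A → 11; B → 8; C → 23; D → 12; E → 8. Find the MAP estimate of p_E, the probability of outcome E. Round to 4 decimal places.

The posterior is Dirichlet(αᵢ + nᵢ) = Dirichlet(16, 13, 25, 17, 14).
For a Dirichlet(a₁,…,a_K) with all aᵢ > 1, the mode has j-th component (aⱼ − 1)/(Σaᵢ − K).
Here Σaᵢ = 85 and K = 5, so p_E = (14 − 1)/(85 − 5) = 13/80 ≈ 0.1625.

MAP estimate of p_E = 0.1625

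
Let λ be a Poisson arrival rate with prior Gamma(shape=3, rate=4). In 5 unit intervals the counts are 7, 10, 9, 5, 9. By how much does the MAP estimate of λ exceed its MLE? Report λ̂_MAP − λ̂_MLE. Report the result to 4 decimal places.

MAP − MLE = -3.3333

Σxᵢ = 40. Posterior is Gamma(43, 9); MAP = (43−1)/9 = 42/9 ≈ 4.66667.
MLE = x̄ = 40/5 ≈ 8.00000.
Difference = 42/9 − 40/5 = -10/3 ≈ -3.3333.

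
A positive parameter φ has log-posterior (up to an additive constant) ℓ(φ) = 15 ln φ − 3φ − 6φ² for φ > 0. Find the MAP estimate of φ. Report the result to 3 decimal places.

ℓ'(φ) = 15/φ − 3 − 12φ. Setting this to zero and multiplying by φ: 12φ² + 3φ − 15 = 0.
φ = (−3 + √(3² + 4·12·15)) / (2·12) = (−3 + √729) / 24 = (−3 + 27)/24 = 1.
ℓ''(φ) = −15/φ² − 12 < 0, confirming a maximum.

φ̂_MAP = 1.000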